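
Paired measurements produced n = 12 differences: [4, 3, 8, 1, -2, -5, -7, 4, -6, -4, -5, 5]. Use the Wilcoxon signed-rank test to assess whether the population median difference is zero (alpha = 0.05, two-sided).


Step 1: Drop any zero differences (none here) and take |d_i|.
|d| = [4, 3, 8, 1, 2, 5, 7, 4, 6, 4, 5, 5]
Step 2: Midrank |d_i| (ties get averaged ranks).
ranks: |4|->5, |3|->3, |8|->12, |1|->1, |2|->2, |5|->8, |7|->11, |4|->5, |6|->10, |4|->5, |5|->8, |5|->8
Step 3: Attach original signs; sum ranks with positive sign and with negative sign.
W+ = 5 + 3 + 12 + 1 + 5 + 8 = 34
W- = 2 + 8 + 11 + 10 + 5 + 8 = 44
(Check: W+ + W- = 78 should equal n(n+1)/2 = 78.)
Step 4: Test statistic W = min(W+, W-) = 34.
Step 5: Ties in |d|, so use the tie-corrected normal approximation.
        E[W] = n(n+1)/4 = 12*13/4 = 39.
        Tie groups: |d|=4 (t=3), |d|=5 (t=3); sum(t^3 - t) = 48.
        Var[W] = n(n+1)(2n+1)/24 - sum(t^3-t)/48 = 3900/24 - 48/48 = 161.5.
        z = (W - E[W]) / sqrt(Var[W]) = (34 - 39) / 12.7083 = -0.3934.
        Two-sided p = 2*Phi(z) = 0.693991.
Step 6: alpha = 0.05. fail to reject H0.

W+ = 34, W- = 44, W = min = 34, p = 0.693991, fail to reject H0.


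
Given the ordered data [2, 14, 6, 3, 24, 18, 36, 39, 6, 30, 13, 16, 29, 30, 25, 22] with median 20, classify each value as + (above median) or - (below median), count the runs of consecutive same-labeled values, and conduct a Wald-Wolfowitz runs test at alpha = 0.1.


Step 1: Compute median = 20; label A = above, B = below.
Labels in order: BBBBABAABABBAAAA  (n_A = 8, n_B = 8)
Step 2: Count runs R = 8.
Step 3: Under H0 (random ordering), E[R] = 2*n_A*n_B/(n_A+n_B) + 1 = 2*8*8/16 + 1 = 9.0000.
        Var[R] = 2*n_A*n_B*(2*n_A*n_B - n_A - n_B) / ((n_A+n_B)^2 * (n_A+n_B-1)) = 14336/3840 = 3.7333.
        SD[R] = 1.9322.
Step 4: Continuity-corrected z = (R + 0.5 - E[R]) / SD[R] = (8 + 0.5 - 9.0000) / 1.9322 = -0.2588.
Step 5: Two-sided p-value via normal approximation = 2*(1 - Phi(|z|)) = 0.795809.
Step 6: alpha = 0.1. fail to reject H0.

R = 8, z = -0.2588, p = 0.795809, fail to reject H0.


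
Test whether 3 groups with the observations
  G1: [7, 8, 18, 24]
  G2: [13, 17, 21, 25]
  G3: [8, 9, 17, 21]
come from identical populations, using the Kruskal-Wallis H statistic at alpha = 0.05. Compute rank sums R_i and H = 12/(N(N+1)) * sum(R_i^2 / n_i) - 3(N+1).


Step 1: Combine all N = 12 observations and assign midranks.
sorted (value, group, rank): (7,G1,1), (8,G1,2.5), (8,G3,2.5), (9,G3,4), (13,G2,5), (17,G2,6.5), (17,G3,6.5), (18,G1,8), (21,G2,9.5), (21,G3,9.5), (24,G1,11), (25,G2,12)
Step 2: Sum ranks within each group.
R_1 = 22.5 (n_1 = 4)
R_2 = 33 (n_2 = 4)
R_3 = 22.5 (n_3 = 4)
Step 3: H = 12/(N(N+1)) * sum(R_i^2/n_i) - 3(N+1)
     = 12/(12*13) * (22.5^2/4 + 33^2/4 + 22.5^2/4) - 3*13
     = 0.076923 * 525.375 - 39
     = 1.413462.
Step 4: Ties present; correction factor C = 1 - 18/(12^3 - 12) = 0.989510. Corrected H = 1.413462 / 0.989510 = 1.428445.
Step 5: Under H0, H ~ chi^2(2); p-value = 0.489573.
Step 6: alpha = 0.05. fail to reject H0.

H = 1.4284, df = 2, p = 0.489573, fail to reject H0.


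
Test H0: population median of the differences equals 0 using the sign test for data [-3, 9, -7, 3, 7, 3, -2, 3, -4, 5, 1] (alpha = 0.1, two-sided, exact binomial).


Step 1: Discard zero differences. Original n = 11; n_eff = number of nonzero differences = 11.
Nonzero differences (with sign): -3, +9, -7, +3, +7, +3, -2, +3, -4, +5, +1
Step 2: Count signs: positive = 7, negative = 4.
Step 3: Under H0: P(positive) = 0.5, so the number of positives S ~ Bin(11, 0.5).
Step 4: Two-sided exact p-value = sum of Bin(11,0.5) probabilities at or below the observed probability = 0.548828.
Step 5: alpha = 0.1. fail to reject H0.

n_eff = 11, pos = 7, neg = 4, p = 0.548828, fail to reject H0.


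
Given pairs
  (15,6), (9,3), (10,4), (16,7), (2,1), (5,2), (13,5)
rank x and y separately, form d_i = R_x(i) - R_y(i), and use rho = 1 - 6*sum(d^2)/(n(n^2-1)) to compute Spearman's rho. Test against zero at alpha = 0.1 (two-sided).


Step 1: Rank x and y separately (midranks; no ties here).
rank(x): 15->6, 9->3, 10->4, 16->7, 2->1, 5->2, 13->5
rank(y): 6->6, 3->3, 4->4, 7->7, 1->1, 2->2, 5->5
Step 2: d_i = R_x(i) - R_y(i); compute d_i^2.
  (6-6)^2=0, (3-3)^2=0, (4-4)^2=0, (7-7)^2=0, (1-1)^2=0, (2-2)^2=0, (5-5)^2=0
sum(d^2) = 0.
Step 3: rho = 1 - 6*0 / (7*(7^2 - 1)) = 1 - 0/336 = 1.000000.
Step 5: Two-sided p-value from the t-distribution with 5 df = 0.000000.
Step 6: alpha = 0.1. reject H0.

rho = 1.0000, p = 0.000000, reject H0 at alpha = 0.1.


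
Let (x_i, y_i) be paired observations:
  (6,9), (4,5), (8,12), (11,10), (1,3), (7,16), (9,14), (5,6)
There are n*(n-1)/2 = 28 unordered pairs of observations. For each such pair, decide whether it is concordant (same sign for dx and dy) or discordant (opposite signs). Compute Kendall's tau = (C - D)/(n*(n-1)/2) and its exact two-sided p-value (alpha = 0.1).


Step 1: Enumerate the 28 unordered pairs (i,j) with i<j and classify each by sign(x_j-x_i) * sign(y_j-y_i).
  (1,2):dx=-2,dy=-4->C; (1,3):dx=+2,dy=+3->C; (1,4):dx=+5,dy=+1->C; (1,5):dx=-5,dy=-6->C
  (1,6):dx=+1,dy=+7->C; (1,7):dx=+3,dy=+5->C; (1,8):dx=-1,dy=-3->C; (2,3):dx=+4,dy=+7->C
  (2,4):dx=+7,dy=+5->C; (2,5):dx=-3,dy=-2->C; (2,6):dx=+3,dy=+11->C; (2,7):dx=+5,dy=+9->C
  (2,8):dx=+1,dy=+1->C; (3,4):dx=+3,dy=-2->D; (3,5):dx=-7,dy=-9->C; (3,6):dx=-1,dy=+4->D
  (3,7):dx=+1,dy=+2->C; (3,8):dx=-3,dy=-6->C; (4,5):dx=-10,dy=-7->C; (4,6):dx=-4,dy=+6->D
  (4,7):dx=-2,dy=+4->D; (4,8):dx=-6,dy=-4->C; (5,6):dx=+6,dy=+13->C; (5,7):dx=+8,dy=+11->C
  (5,8):dx=+4,dy=+3->C; (6,7):dx=+2,dy=-2->D; (6,8):dx=-2,dy=-10->C; (7,8):dx=-4,dy=-8->C
Step 2: C = 23, D = 5, total pairs = 28.
Step 3: tau = (C - D)/(n(n-1)/2) = (23 - 5)/28 = 0.642857.
Step 4: Exact two-sided p-value (enumerate n! = 40320 permutations of y under H0): p = 0.031151.
Step 5: alpha = 0.1. reject H0.

tau_b = 0.6429 (C=23, D=5), p = 0.031151, reject H0.


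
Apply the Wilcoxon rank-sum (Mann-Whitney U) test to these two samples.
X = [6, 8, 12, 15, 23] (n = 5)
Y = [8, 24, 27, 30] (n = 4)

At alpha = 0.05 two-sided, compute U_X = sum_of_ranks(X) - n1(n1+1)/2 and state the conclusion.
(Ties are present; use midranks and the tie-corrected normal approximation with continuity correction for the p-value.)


Step 1: Combine and sort all 9 observations; assign midranks.
sorted (value, group): (6,X), (8,X), (8,Y), (12,X), (15,X), (23,X), (24,Y), (27,Y), (30,Y)
ranks: 6->1, 8->2.5, 8->2.5, 12->4, 15->5, 23->6, 24->7, 27->8, 30->9
Step 2: Rank sum for X: R1 = 1 + 2.5 + 4 + 5 + 6 = 18.5.
Step 3: U_X = R1 - n1(n1+1)/2 = 18.5 - 5*6/2 = 18.5 - 15 = 3.5.
       U_Y = n1*n2 - U_X = 20 - 3.5 = 16.5.
Step 4: Ties are present, so use the tie-corrected normal approximation (with continuity correction) for the p-value.
Step 5: p-value = 0.139983; compare to alpha = 0.05. fail to reject H0.

U_X = 3.5, p = 0.139983, fail to reject H0 at alpha = 0.05.


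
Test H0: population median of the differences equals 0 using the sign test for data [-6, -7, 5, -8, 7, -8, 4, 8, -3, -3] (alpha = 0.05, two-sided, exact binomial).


Step 1: Discard zero differences. Original n = 10; n_eff = number of nonzero differences = 10.
Nonzero differences (with sign): -6, -7, +5, -8, +7, -8, +4, +8, -3, -3
Step 2: Count signs: positive = 4, negative = 6.
Step 3: Under H0: P(positive) = 0.5, so the number of positives S ~ Bin(10, 0.5).
Step 4: Two-sided exact p-value = sum of Bin(10,0.5) probabilities at or below the observed probability = 0.753906.
Step 5: alpha = 0.05. fail to reject H0.

n_eff = 10, pos = 4, neg = 6, p = 0.753906, fail to reject H0.


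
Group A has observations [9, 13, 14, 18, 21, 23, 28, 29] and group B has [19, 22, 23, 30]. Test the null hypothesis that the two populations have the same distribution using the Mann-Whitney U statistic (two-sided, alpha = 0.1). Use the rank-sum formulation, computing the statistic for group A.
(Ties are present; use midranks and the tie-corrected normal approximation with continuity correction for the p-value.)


Step 1: Combine and sort all 12 observations; assign midranks.
sorted (value, group): (9,X), (13,X), (14,X), (18,X), (19,Y), (21,X), (22,Y), (23,X), (23,Y), (28,X), (29,X), (30,Y)
ranks: 9->1, 13->2, 14->3, 18->4, 19->5, 21->6, 22->7, 23->8.5, 23->8.5, 28->10, 29->11, 30->12
Step 2: Rank sum for X: R1 = 1 + 2 + 3 + 4 + 6 + 8.5 + 10 + 11 = 45.5.
Step 3: U_X = R1 - n1(n1+1)/2 = 45.5 - 8*9/2 = 45.5 - 36 = 9.5.
       U_Y = n1*n2 - U_X = 32 - 9.5 = 22.5.
Step 4: Ties are present, so use the tie-corrected normal approximation (with continuity correction) for the p-value.
Step 5: p-value = 0.307332; compare to alpha = 0.1. fail to reject H0.

U_X = 9.5, p = 0.307332, fail to reject H0 at alpha = 0.1.


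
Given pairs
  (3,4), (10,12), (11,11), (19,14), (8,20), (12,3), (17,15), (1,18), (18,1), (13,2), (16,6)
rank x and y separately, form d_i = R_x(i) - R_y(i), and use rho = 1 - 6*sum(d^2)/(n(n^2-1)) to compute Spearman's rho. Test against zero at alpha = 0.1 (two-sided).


Step 1: Rank x and y separately (midranks; no ties here).
rank(x): 3->2, 10->4, 11->5, 19->11, 8->3, 12->6, 17->9, 1->1, 18->10, 13->7, 16->8
rank(y): 4->4, 12->7, 11->6, 14->8, 20->11, 3->3, 15->9, 18->10, 1->1, 2->2, 6->5
Step 2: d_i = R_x(i) - R_y(i); compute d_i^2.
  (2-4)^2=4, (4-7)^2=9, (5-6)^2=1, (11-8)^2=9, (3-11)^2=64, (6-3)^2=9, (9-9)^2=0, (1-10)^2=81, (10-1)^2=81, (7-2)^2=25, (8-5)^2=9
sum(d^2) = 292.
Step 3: rho = 1 - 6*292 / (11*(11^2 - 1)) = 1 - 1752/1320 = -0.327273.
Step 4: Under H0, t = rho * sqrt((n-2)/(1-rho^2)) = -1.0390 ~ t(9).
Step 5: Two-sided p-value from the t-distribution with 9 df = 0.325895.
Step 6: alpha = 0.1. fail to reject H0.

rho = -0.3273, p = 0.325895, fail to reject H0 at alpha = 0.1.


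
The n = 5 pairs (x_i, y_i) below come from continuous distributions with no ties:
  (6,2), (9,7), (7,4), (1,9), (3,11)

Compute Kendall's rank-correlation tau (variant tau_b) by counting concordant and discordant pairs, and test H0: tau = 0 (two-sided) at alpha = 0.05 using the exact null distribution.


Step 1: Enumerate the 10 unordered pairs (i,j) with i<j and classify each by sign(x_j-x_i) * sign(y_j-y_i).
  (1,2):dx=+3,dy=+5->C; (1,3):dx=+1,dy=+2->C; (1,4):dx=-5,dy=+7->D; (1,5):dx=-3,dy=+9->D
  (2,3):dx=-2,dy=-3->C; (2,4):dx=-8,dy=+2->D; (2,5):dx=-6,dy=+4->D; (3,4):dx=-6,dy=+5->D
  (3,5):dx=-4,dy=+7->D; (4,5):dx=+2,dy=+2->C
Step 2: C = 4, D = 6, total pairs = 10.
Step 3: tau = (C - D)/(n(n-1)/2) = (4 - 6)/10 = -0.200000.
Step 4: Exact two-sided p-value (enumerate n! = 120 permutations of y under H0): p = 0.816667.
Step 5: alpha = 0.05. fail to reject H0.

tau_b = -0.2000 (C=4, D=6), p = 0.816667, fail to reject H0.


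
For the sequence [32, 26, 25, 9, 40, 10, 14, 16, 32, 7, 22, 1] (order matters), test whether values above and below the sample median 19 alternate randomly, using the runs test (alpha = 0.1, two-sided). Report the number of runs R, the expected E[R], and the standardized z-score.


Step 1: Compute median = 19; label A = above, B = below.
Labels in order: AAABABBBABAB  (n_A = 6, n_B = 6)
Step 2: Count runs R = 8.
Step 3: Under H0 (random ordering), E[R] = 2*n_A*n_B/(n_A+n_B) + 1 = 2*6*6/12 + 1 = 7.0000.
        Var[R] = 2*n_A*n_B*(2*n_A*n_B - n_A - n_B) / ((n_A+n_B)^2 * (n_A+n_B-1)) = 4320/1584 = 2.7273.
        SD[R] = 1.6514.
Step 4: Continuity-corrected z = (R - 0.5 - E[R]) / SD[R] = (8 - 0.5 - 7.0000) / 1.6514 = 0.3028.
Step 5: Two-sided p-value via normal approximation = 2*(1 - Phi(|z|)) = 0.762069.
Step 6: alpha = 0.1. fail to reject H0.

R = 8, z = 0.3028, p = 0.762069, fail to reject H0.


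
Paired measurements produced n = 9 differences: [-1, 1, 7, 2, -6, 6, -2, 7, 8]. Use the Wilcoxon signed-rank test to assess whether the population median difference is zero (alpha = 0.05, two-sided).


Step 1: Drop any zero differences (none here) and take |d_i|.
|d| = [1, 1, 7, 2, 6, 6, 2, 7, 8]
Step 2: Midrank |d_i| (ties get averaged ranks).
ranks: |1|->1.5, |1|->1.5, |7|->7.5, |2|->3.5, |6|->5.5, |6|->5.5, |2|->3.5, |7|->7.5, |8|->9
Step 3: Attach original signs; sum ranks with positive sign and with negative sign.
W+ = 1.5 + 7.5 + 3.5 + 5.5 + 7.5 + 9 = 34.5
W- = 1.5 + 5.5 + 3.5 = 10.5
(Check: W+ + W- = 45 should equal n(n+1)/2 = 45.)
Step 4: Test statistic W = min(W+, W-) = 10.5.
Step 5: Ties in |d|, so use the tie-corrected normal approximation.
        E[W] = n(n+1)/4 = 9*10/4 = 22.5.
        Tie groups: |d|=1 (t=2), |d|=2 (t=2), |d|=6 (t=2), |d|=7 (t=2); sum(t^3 - t) = 24.
        Var[W] = n(n+1)(2n+1)/24 - sum(t^3-t)/48 = 1710/24 - 24/48 = 70.75.
        z = (W - E[W]) / sqrt(Var[W]) = (10.5 - 22.5) / 8.4113 = -1.4267.
        Two-sided p = 2*Phi(z) = 0.153680.
Step 6: alpha = 0.05. fail to reject H0.

W+ = 34.5, W- = 10.5, W = min = 10.5, p = 0.153680, fail to reject H0.


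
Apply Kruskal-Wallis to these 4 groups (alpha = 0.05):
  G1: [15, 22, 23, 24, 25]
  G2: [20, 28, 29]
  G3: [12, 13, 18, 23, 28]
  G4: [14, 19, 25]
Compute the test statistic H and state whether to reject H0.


Step 1: Combine all N = 16 observations and assign midranks.
sorted (value, group, rank): (12,G3,1), (13,G3,2), (14,G4,3), (15,G1,4), (18,G3,5), (19,G4,6), (20,G2,7), (22,G1,8), (23,G1,9.5), (23,G3,9.5), (24,G1,11), (25,G1,12.5), (25,G4,12.5), (28,G2,14.5), (28,G3,14.5), (29,G2,16)
Step 2: Sum ranks within each group.
R_1 = 45 (n_1 = 5)
R_2 = 37.5 (n_2 = 3)
R_3 = 32 (n_3 = 5)
R_4 = 21.5 (n_4 = 3)
Step 3: H = 12/(N(N+1)) * sum(R_i^2/n_i) - 3(N+1)
     = 12/(16*17) * (45^2/5 + 37.5^2/3 + 32^2/5 + 21.5^2/3) - 3*17
     = 0.044118 * 1232.63 - 51
     = 3.380882.
Step 4: Ties present; correction factor C = 1 - 18/(16^3 - 16) = 0.995588. Corrected H = 3.380882 / 0.995588 = 3.395864.
Step 5: Under H0, H ~ chi^2(3); p-value = 0.334521.
Step 6: alpha = 0.05. fail to reject H0.

H = 3.3959, df = 3, p = 0.334521, fail to reject H0.


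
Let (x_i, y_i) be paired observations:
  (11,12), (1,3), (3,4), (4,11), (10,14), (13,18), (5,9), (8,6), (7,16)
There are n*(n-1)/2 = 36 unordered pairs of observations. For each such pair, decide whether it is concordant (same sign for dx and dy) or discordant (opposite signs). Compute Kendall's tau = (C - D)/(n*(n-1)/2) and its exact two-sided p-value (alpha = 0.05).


Step 1: Enumerate the 36 unordered pairs (i,j) with i<j and classify each by sign(x_j-x_i) * sign(y_j-y_i).
  (1,2):dx=-10,dy=-9->C; (1,3):dx=-8,dy=-8->C; (1,4):dx=-7,dy=-1->C; (1,5):dx=-1,dy=+2->D
  (1,6):dx=+2,dy=+6->C; (1,7):dx=-6,dy=-3->C; (1,8):dx=-3,dy=-6->C; (1,9):dx=-4,dy=+4->D
  (2,3):dx=+2,dy=+1->C; (2,4):dx=+3,dy=+8->C; (2,5):dx=+9,dy=+11->C; (2,6):dx=+12,dy=+15->C
  (2,7):dx=+4,dy=+6->C; (2,8):dx=+7,dy=+3->C; (2,9):dx=+6,dy=+13->C; (3,4):dx=+1,dy=+7->C
  (3,5):dx=+7,dy=+10->C; (3,6):dx=+10,dy=+14->C; (3,7):dx=+2,dy=+5->C; (3,8):dx=+5,dy=+2->C
  (3,9):dx=+4,dy=+12->C; (4,5):dx=+6,dy=+3->C; (4,6):dx=+9,dy=+7->C; (4,7):dx=+1,dy=-2->D
  (4,8):dx=+4,dy=-5->D; (4,9):dx=+3,dy=+5->C; (5,6):dx=+3,dy=+4->C; (5,7):dx=-5,dy=-5->C
  (5,8):dx=-2,dy=-8->C; (5,9):dx=-3,dy=+2->D; (6,7):dx=-8,dy=-9->C; (6,8):dx=-5,dy=-12->C
  (6,9):dx=-6,dy=-2->C; (7,8):dx=+3,dy=-3->D; (7,9):dx=+2,dy=+7->C; (8,9):dx=-1,dy=+10->D
Step 2: C = 29, D = 7, total pairs = 36.
Step 3: tau = (C - D)/(n(n-1)/2) = (29 - 7)/36 = 0.611111.
Step 4: Exact two-sided p-value (enumerate n! = 362880 permutations of y under H0): p = 0.024741.
Step 5: alpha = 0.05. reject H0.

tau_b = 0.6111 (C=29, D=7), p = 0.024741, reject H0.


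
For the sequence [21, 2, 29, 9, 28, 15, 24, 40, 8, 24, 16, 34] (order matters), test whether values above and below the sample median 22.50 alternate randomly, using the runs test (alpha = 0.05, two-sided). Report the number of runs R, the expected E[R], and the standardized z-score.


Step 1: Compute median = 22.50; label A = above, B = below.
Labels in order: BBABABAABABA  (n_A = 6, n_B = 6)
Step 2: Count runs R = 10.
Step 3: Under H0 (random ordering), E[R] = 2*n_A*n_B/(n_A+n_B) + 1 = 2*6*6/12 + 1 = 7.0000.
        Var[R] = 2*n_A*n_B*(2*n_A*n_B - n_A - n_B) / ((n_A+n_B)^2 * (n_A+n_B-1)) = 4320/1584 = 2.7273.
        SD[R] = 1.6514.
Step 4: Continuity-corrected z = (R - 0.5 - E[R]) / SD[R] = (10 - 0.5 - 7.0000) / 1.6514 = 1.5138.
Step 5: Two-sided p-value via normal approximation = 2*(1 - Phi(|z|)) = 0.130070.
Step 6: alpha = 0.05. fail to reject H0.

R = 10, z = 1.5138, p = 0.130070, fail to reject H0.


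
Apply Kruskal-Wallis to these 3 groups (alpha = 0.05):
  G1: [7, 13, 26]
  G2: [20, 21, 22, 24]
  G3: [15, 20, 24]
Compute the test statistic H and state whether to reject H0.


Step 1: Combine all N = 10 observations and assign midranks.
sorted (value, group, rank): (7,G1,1), (13,G1,2), (15,G3,3), (20,G2,4.5), (20,G3,4.5), (21,G2,6), (22,G2,7), (24,G2,8.5), (24,G3,8.5), (26,G1,10)
Step 2: Sum ranks within each group.
R_1 = 13 (n_1 = 3)
R_2 = 26 (n_2 = 4)
R_3 = 16 (n_3 = 3)
Step 3: H = 12/(N(N+1)) * sum(R_i^2/n_i) - 3(N+1)
     = 12/(10*11) * (13^2/3 + 26^2/4 + 16^2/3) - 3*11
     = 0.109091 * 310.667 - 33
     = 0.890909.
Step 4: Ties present; correction factor C = 1 - 12/(10^3 - 10) = 0.987879. Corrected H = 0.890909 / 0.987879 = 0.901840.
Step 5: Under H0, H ~ chi^2(2); p-value = 0.637042.
Step 6: alpha = 0.05. fail to reject H0.

H = 0.9018, df = 2, p = 0.637042, fail to reject H0.


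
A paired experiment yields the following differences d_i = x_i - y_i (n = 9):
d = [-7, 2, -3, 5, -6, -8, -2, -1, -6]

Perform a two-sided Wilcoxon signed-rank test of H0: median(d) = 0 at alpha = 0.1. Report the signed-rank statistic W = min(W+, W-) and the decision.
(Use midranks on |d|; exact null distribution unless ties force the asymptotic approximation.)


Step 1: Drop any zero differences (none here) and take |d_i|.
|d| = [7, 2, 3, 5, 6, 8, 2, 1, 6]
Step 2: Midrank |d_i| (ties get averaged ranks).
ranks: |7|->8, |2|->2.5, |3|->4, |5|->5, |6|->6.5, |8|->9, |2|->2.5, |1|->1, |6|->6.5
Step 3: Attach original signs; sum ranks with positive sign and with negative sign.
W+ = 2.5 + 5 = 7.5
W- = 8 + 4 + 6.5 + 9 + 2.5 + 1 + 6.5 = 37.5
(Check: W+ + W- = 45 should equal n(n+1)/2 = 45.)
Step 4: Test statistic W = min(W+, W-) = 7.5.
Step 5: Ties in |d|, so use the tie-corrected normal approximation.
        E[W] = n(n+1)/4 = 9*10/4 = 22.5.
        Tie groups: |d|=2 (t=2), |d|=6 (t=2); sum(t^3 - t) = 12.
        Var[W] = n(n+1)(2n+1)/24 - sum(t^3-t)/48 = 1710/24 - 12/48 = 71.
        z = (W - E[W]) / sqrt(Var[W]) = (7.5 - 22.5) / 8.4261 = -1.7802.
        Two-sided p = 2*Phi(z) = 0.075048.
Step 6: alpha = 0.1. reject H0.

W+ = 7.5, W- = 37.5, W = min = 7.5, p = 0.075048, reject H0.


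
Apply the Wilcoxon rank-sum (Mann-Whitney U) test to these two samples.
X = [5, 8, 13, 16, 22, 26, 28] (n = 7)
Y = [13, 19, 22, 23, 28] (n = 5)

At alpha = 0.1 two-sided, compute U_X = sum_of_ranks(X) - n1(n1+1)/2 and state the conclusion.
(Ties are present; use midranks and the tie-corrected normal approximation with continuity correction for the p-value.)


Step 1: Combine and sort all 12 observations; assign midranks.
sorted (value, group): (5,X), (8,X), (13,X), (13,Y), (16,X), (19,Y), (22,X), (22,Y), (23,Y), (26,X), (28,X), (28,Y)
ranks: 5->1, 8->2, 13->3.5, 13->3.5, 16->5, 19->6, 22->7.5, 22->7.5, 23->9, 26->10, 28->11.5, 28->11.5
Step 2: Rank sum for X: R1 = 1 + 2 + 3.5 + 5 + 7.5 + 10 + 11.5 = 40.5.
Step 3: U_X = R1 - n1(n1+1)/2 = 40.5 - 7*8/2 = 40.5 - 28 = 12.5.
       U_Y = n1*n2 - U_X = 35 - 12.5 = 22.5.
Step 4: Ties are present, so use the tie-corrected normal approximation (with continuity correction) for the p-value.
Step 5: p-value = 0.462546; compare to alpha = 0.1. fail to reject H0.

U_X = 12.5, p = 0.462546, fail to reject H0 at alpha = 0.1.


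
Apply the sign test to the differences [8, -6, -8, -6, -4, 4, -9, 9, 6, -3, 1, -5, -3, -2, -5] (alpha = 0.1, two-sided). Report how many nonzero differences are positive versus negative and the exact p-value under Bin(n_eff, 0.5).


Step 1: Discard zero differences. Original n = 15; n_eff = number of nonzero differences = 15.
Nonzero differences (with sign): +8, -6, -8, -6, -4, +4, -9, +9, +6, -3, +1, -5, -3, -2, -5
Step 2: Count signs: positive = 5, negative = 10.
Step 3: Under H0: P(positive) = 0.5, so the number of positives S ~ Bin(15, 0.5).
Step 4: Two-sided exact p-value = sum of Bin(15,0.5) probabilities at or below the observed probability = 0.301758.
Step 5: alpha = 0.1. fail to reject H0.

n_eff = 15, pos = 5, neg = 10, p = 0.301758, fail to reject H0.


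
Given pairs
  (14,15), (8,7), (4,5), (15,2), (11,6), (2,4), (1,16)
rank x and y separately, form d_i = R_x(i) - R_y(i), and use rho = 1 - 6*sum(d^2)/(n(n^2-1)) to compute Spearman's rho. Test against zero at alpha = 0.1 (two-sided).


Step 1: Rank x and y separately (midranks; no ties here).
rank(x): 14->6, 8->4, 4->3, 15->7, 11->5, 2->2, 1->1
rank(y): 15->6, 7->5, 5->3, 2->1, 6->4, 4->2, 16->7
Step 2: d_i = R_x(i) - R_y(i); compute d_i^2.
  (6-6)^2=0, (4-5)^2=1, (3-3)^2=0, (7-1)^2=36, (5-4)^2=1, (2-2)^2=0, (1-7)^2=36
sum(d^2) = 74.
Step 3: rho = 1 - 6*74 / (7*(7^2 - 1)) = 1 - 444/336 = -0.321429.
Step 4: Under H0, t = rho * sqrt((n-2)/(1-rho^2)) = -0.7590 ~ t(5).
Step 5: Two-sided p-value from the t-distribution with 5 df = 0.482072.
Step 6: alpha = 0.1. fail to reject H0.

rho = -0.3214, p = 0.482072, fail to reject H0 at alpha = 0.1.


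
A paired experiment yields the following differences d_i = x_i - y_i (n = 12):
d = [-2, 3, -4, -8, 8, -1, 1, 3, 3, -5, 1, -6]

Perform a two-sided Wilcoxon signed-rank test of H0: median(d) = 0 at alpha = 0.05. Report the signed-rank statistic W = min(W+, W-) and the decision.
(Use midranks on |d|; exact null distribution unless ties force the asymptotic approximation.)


Step 1: Drop any zero differences (none here) and take |d_i|.
|d| = [2, 3, 4, 8, 8, 1, 1, 3, 3, 5, 1, 6]
Step 2: Midrank |d_i| (ties get averaged ranks).
ranks: |2|->4, |3|->6, |4|->8, |8|->11.5, |8|->11.5, |1|->2, |1|->2, |3|->6, |3|->6, |5|->9, |1|->2, |6|->10
Step 3: Attach original signs; sum ranks with positive sign and with negative sign.
W+ = 6 + 11.5 + 2 + 6 + 6 + 2 = 33.5
W- = 4 + 8 + 11.5 + 2 + 9 + 10 = 44.5
(Check: W+ + W- = 78 should equal n(n+1)/2 = 78.)
Step 4: Test statistic W = min(W+, W-) = 33.5.
Step 5: Ties in |d|, so use the tie-corrected normal approximation.
        E[W] = n(n+1)/4 = 12*13/4 = 39.
        Tie groups: |d|=1 (t=3), |d|=3 (t=3), |d|=8 (t=2); sum(t^3 - t) = 54.
        Var[W] = n(n+1)(2n+1)/24 - sum(t^3-t)/48 = 3900/24 - 54/48 = 161.375.
        z = (W - E[W]) / sqrt(Var[W]) = (33.5 - 39) / 12.7033 = -0.4330.
        Two-sided p = 2*Phi(z) = 0.665046.
Step 6: alpha = 0.05. fail to reject H0.

W+ = 33.5, W- = 44.5, W = min = 33.5, p = 0.665046, fail to reject H0.


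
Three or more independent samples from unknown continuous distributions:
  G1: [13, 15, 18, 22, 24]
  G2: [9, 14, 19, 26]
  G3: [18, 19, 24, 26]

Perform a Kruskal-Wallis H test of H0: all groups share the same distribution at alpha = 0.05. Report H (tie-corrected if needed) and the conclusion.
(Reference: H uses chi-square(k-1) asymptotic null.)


Step 1: Combine all N = 13 observations and assign midranks.
sorted (value, group, rank): (9,G2,1), (13,G1,2), (14,G2,3), (15,G1,4), (18,G1,5.5), (18,G3,5.5), (19,G2,7.5), (19,G3,7.5), (22,G1,9), (24,G1,10.5), (24,G3,10.5), (26,G2,12.5), (26,G3,12.5)
Step 2: Sum ranks within each group.
R_1 = 31 (n_1 = 5)
R_2 = 24 (n_2 = 4)
R_3 = 36 (n_3 = 4)
Step 3: H = 12/(N(N+1)) * sum(R_i^2/n_i) - 3(N+1)
     = 12/(13*14) * (31^2/5 + 24^2/4 + 36^2/4) - 3*14
     = 0.065934 * 660.2 - 42
     = 1.529670.
Step 4: Ties present; correction factor C = 1 - 24/(13^3 - 13) = 0.989011. Corrected H = 1.529670 / 0.989011 = 1.546667.
Step 5: Under H0, H ~ chi^2(2); p-value = 0.461472.
Step 6: alpha = 0.05. fail to reject H0.

H = 1.5467, df = 2, p = 0.461472, fail to reject H0.


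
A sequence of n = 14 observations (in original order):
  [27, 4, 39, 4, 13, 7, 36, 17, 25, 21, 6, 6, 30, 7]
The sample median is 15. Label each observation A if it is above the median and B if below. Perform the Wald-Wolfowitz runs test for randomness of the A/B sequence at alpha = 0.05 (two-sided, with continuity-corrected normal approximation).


Step 1: Compute median = 15; label A = above, B = below.
Labels in order: ABABBBAAAABBAB  (n_A = 7, n_B = 7)
Step 2: Count runs R = 8.
Step 3: Under H0 (random ordering), E[R] = 2*n_A*n_B/(n_A+n_B) + 1 = 2*7*7/14 + 1 = 8.0000.
        Var[R] = 2*n_A*n_B*(2*n_A*n_B - n_A - n_B) / ((n_A+n_B)^2 * (n_A+n_B-1)) = 8232/2548 = 3.2308.
        SD[R] = 1.7974.
Step 4: R = E[R], so z = 0 with no continuity correction.
Step 5: Two-sided p-value via normal approximation = 2*(1 - Phi(|z|)) = 1.000000.
Step 6: alpha = 0.05. fail to reject H0.

R = 8, z = 0.0000, p = 1.000000, fail to reject H0.


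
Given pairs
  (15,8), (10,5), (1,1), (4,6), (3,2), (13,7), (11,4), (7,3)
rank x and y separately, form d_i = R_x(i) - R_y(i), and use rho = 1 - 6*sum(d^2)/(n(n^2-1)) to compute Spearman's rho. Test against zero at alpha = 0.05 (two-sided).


Step 1: Rank x and y separately (midranks; no ties here).
rank(x): 15->8, 10->5, 1->1, 4->3, 3->2, 13->7, 11->6, 7->4
rank(y): 8->8, 5->5, 1->1, 6->6, 2->2, 7->7, 4->4, 3->3
Step 2: d_i = R_x(i) - R_y(i); compute d_i^2.
  (8-8)^2=0, (5-5)^2=0, (1-1)^2=0, (3-6)^2=9, (2-2)^2=0, (7-7)^2=0, (6-4)^2=4, (4-3)^2=1
sum(d^2) = 14.
Step 3: rho = 1 - 6*14 / (8*(8^2 - 1)) = 1 - 84/504 = 0.833333.
Step 4: Under H0, t = rho * sqrt((n-2)/(1-rho^2)) = 3.6927 ~ t(6).
Step 5: Two-sided p-value from the t-distribution with 6 df = 0.010176.
Step 6: alpha = 0.05. reject H0.

rho = 0.8333, p = 0.010176, reject H0 at alpha = 0.05.


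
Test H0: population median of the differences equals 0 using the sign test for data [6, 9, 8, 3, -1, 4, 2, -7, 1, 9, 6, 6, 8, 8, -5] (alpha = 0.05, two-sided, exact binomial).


Step 1: Discard zero differences. Original n = 15; n_eff = number of nonzero differences = 15.
Nonzero differences (with sign): +6, +9, +8, +3, -1, +4, +2, -7, +1, +9, +6, +6, +8, +8, -5
Step 2: Count signs: positive = 12, negative = 3.
Step 3: Under H0: P(positive) = 0.5, so the number of positives S ~ Bin(15, 0.5).
Step 4: Two-sided exact p-value = sum of Bin(15,0.5) probabilities at or below the observed probability = 0.035156.
Step 5: alpha = 0.05. reject H0.

n_eff = 15, pos = 12, neg = 3, p = 0.035156, reject H0.


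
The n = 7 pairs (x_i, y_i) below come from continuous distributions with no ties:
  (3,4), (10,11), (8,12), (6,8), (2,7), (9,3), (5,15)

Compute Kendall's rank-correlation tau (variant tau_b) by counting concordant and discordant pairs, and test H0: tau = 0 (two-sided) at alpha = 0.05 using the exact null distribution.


Step 1: Enumerate the 21 unordered pairs (i,j) with i<j and classify each by sign(x_j-x_i) * sign(y_j-y_i).
  (1,2):dx=+7,dy=+7->C; (1,3):dx=+5,dy=+8->C; (1,4):dx=+3,dy=+4->C; (1,5):dx=-1,dy=+3->D
  (1,6):dx=+6,dy=-1->D; (1,7):dx=+2,dy=+11->C; (2,3):dx=-2,dy=+1->D; (2,4):dx=-4,dy=-3->C
  (2,5):dx=-8,dy=-4->C; (2,6):dx=-1,dy=-8->C; (2,7):dx=-5,dy=+4->D; (3,4):dx=-2,dy=-4->C
  (3,5):dx=-6,dy=-5->C; (3,6):dx=+1,dy=-9->D; (3,7):dx=-3,dy=+3->D; (4,5):dx=-4,dy=-1->C
  (4,6):dx=+3,dy=-5->D; (4,7):dx=-1,dy=+7->D; (5,6):dx=+7,dy=-4->D; (5,7):dx=+3,dy=+8->C
  (6,7):dx=-4,dy=+12->D
Step 2: C = 11, D = 10, total pairs = 21.
Step 3: tau = (C - D)/(n(n-1)/2) = (11 - 10)/21 = 0.047619.
Step 4: Exact two-sided p-value (enumerate n! = 5040 permutations of y under H0): p = 1.000000.
Step 5: alpha = 0.05. fail to reject H0.

tau_b = 0.0476 (C=11, D=10), p = 1.000000, fail to reject H0.


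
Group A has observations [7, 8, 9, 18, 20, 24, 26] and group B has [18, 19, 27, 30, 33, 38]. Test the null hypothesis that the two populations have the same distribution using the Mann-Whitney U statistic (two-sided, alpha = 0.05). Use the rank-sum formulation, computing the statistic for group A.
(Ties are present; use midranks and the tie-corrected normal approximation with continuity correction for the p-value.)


Step 1: Combine and sort all 13 observations; assign midranks.
sorted (value, group): (7,X), (8,X), (9,X), (18,X), (18,Y), (19,Y), (20,X), (24,X), (26,X), (27,Y), (30,Y), (33,Y), (38,Y)
ranks: 7->1, 8->2, 9->3, 18->4.5, 18->4.5, 19->6, 20->7, 24->8, 26->9, 27->10, 30->11, 33->12, 38->13
Step 2: Rank sum for X: R1 = 1 + 2 + 3 + 4.5 + 7 + 8 + 9 = 34.5.
Step 3: U_X = R1 - n1(n1+1)/2 = 34.5 - 7*8/2 = 34.5 - 28 = 6.5.
       U_Y = n1*n2 - U_X = 42 - 6.5 = 35.5.
Step 4: Ties are present, so use the tie-corrected normal approximation (with continuity correction) for the p-value.
Step 5: p-value = 0.045204; compare to alpha = 0.05. reject H0.

U_X = 6.5, p = 0.045204, reject H0 at alpha = 0.05.


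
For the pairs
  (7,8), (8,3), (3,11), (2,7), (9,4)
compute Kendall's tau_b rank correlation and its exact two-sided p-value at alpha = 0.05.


Step 1: Enumerate the 10 unordered pairs (i,j) with i<j and classify each by sign(x_j-x_i) * sign(y_j-y_i).
  (1,2):dx=+1,dy=-5->D; (1,3):dx=-4,dy=+3->D; (1,4):dx=-5,dy=-1->C; (1,5):dx=+2,dy=-4->D
  (2,3):dx=-5,dy=+8->D; (2,4):dx=-6,dy=+4->D; (2,5):dx=+1,dy=+1->C; (3,4):dx=-1,dy=-4->C
  (3,5):dx=+6,dy=-7->D; (4,5):dx=+7,dy=-3->D
Step 2: C = 3, D = 7, total pairs = 10.
Step 3: tau = (C - D)/(n(n-1)/2) = (3 - 7)/10 = -0.400000.
Step 4: Exact two-sided p-value (enumerate n! = 120 permutations of y under H0): p = 0.483333.
Step 5: alpha = 0.05. fail to reject H0.

tau_b = -0.4000 (C=3, D=7), p = 0.483333, fail to reject H0.


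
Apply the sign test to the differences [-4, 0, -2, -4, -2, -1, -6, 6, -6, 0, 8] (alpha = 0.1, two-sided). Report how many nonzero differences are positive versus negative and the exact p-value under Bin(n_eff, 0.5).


Step 1: Discard zero differences. Original n = 11; n_eff = number of nonzero differences = 9.
Nonzero differences (with sign): -4, -2, -4, -2, -1, -6, +6, -6, +8
Step 2: Count signs: positive = 2, negative = 7.
Step 3: Under H0: P(positive) = 0.5, so the number of positives S ~ Bin(9, 0.5).
Step 4: Two-sided exact p-value = sum of Bin(9,0.5) probabilities at or below the observed probability = 0.179688.
Step 5: alpha = 0.1. fail to reject H0.

n_eff = 9, pos = 2, neg = 7, p = 0.179688, fail to reject H0.


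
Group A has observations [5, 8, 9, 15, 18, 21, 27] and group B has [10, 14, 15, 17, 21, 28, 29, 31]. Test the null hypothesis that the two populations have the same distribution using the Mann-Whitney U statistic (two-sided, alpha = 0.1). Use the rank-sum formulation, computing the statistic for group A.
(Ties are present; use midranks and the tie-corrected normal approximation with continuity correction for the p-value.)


Step 1: Combine and sort all 15 observations; assign midranks.
sorted (value, group): (5,X), (8,X), (9,X), (10,Y), (14,Y), (15,X), (15,Y), (17,Y), (18,X), (21,X), (21,Y), (27,X), (28,Y), (29,Y), (31,Y)
ranks: 5->1, 8->2, 9->3, 10->4, 14->5, 15->6.5, 15->6.5, 17->8, 18->9, 21->10.5, 21->10.5, 27->12, 28->13, 29->14, 31->15
Step 2: Rank sum for X: R1 = 1 + 2 + 3 + 6.5 + 9 + 10.5 + 12 = 44.
Step 3: U_X = R1 - n1(n1+1)/2 = 44 - 7*8/2 = 44 - 28 = 16.
       U_Y = n1*n2 - U_X = 56 - 16 = 40.
Step 4: Ties are present, so use the tie-corrected normal approximation (with continuity correction) for the p-value.
Step 5: p-value = 0.182450; compare to alpha = 0.1. fail to reject H0.

U_X = 16, p = 0.182450, fail to reject H0 at alpha = 0.1.


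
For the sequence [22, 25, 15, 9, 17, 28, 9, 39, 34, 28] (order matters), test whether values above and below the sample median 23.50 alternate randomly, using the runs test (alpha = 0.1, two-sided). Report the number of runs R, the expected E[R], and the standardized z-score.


Step 1: Compute median = 23.50; label A = above, B = below.
Labels in order: BABBBABAAA  (n_A = 5, n_B = 5)
Step 2: Count runs R = 6.
Step 3: Under H0 (random ordering), E[R] = 2*n_A*n_B/(n_A+n_B) + 1 = 2*5*5/10 + 1 = 6.0000.
        Var[R] = 2*n_A*n_B*(2*n_A*n_B - n_A - n_B) / ((n_A+n_B)^2 * (n_A+n_B-1)) = 2000/900 = 2.2222.
        SD[R] = 1.4907.
Step 4: R = E[R], so z = 0 with no continuity correction.
Step 5: Two-sided p-value via normal approximation = 2*(1 - Phi(|z|)) = 1.000000.
Step 6: alpha = 0.1. fail to reject H0.

R = 6, z = 0.0000, p = 1.000000, fail to reject H0.


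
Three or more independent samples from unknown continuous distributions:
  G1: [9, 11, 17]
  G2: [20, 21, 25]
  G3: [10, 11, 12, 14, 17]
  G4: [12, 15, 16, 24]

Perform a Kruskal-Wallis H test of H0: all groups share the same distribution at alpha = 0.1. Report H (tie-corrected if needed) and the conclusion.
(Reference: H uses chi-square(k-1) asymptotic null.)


Step 1: Combine all N = 15 observations and assign midranks.
sorted (value, group, rank): (9,G1,1), (10,G3,2), (11,G1,3.5), (11,G3,3.5), (12,G3,5.5), (12,G4,5.5), (14,G3,7), (15,G4,8), (16,G4,9), (17,G1,10.5), (17,G3,10.5), (20,G2,12), (21,G2,13), (24,G4,14), (25,G2,15)
Step 2: Sum ranks within each group.
R_1 = 15 (n_1 = 3)
R_2 = 40 (n_2 = 3)
R_3 = 28.5 (n_3 = 5)
R_4 = 36.5 (n_4 = 4)
Step 3: H = 12/(N(N+1)) * sum(R_i^2/n_i) - 3(N+1)
     = 12/(15*16) * (15^2/3 + 40^2/3 + 28.5^2/5 + 36.5^2/4) - 3*16
     = 0.050000 * 1103.85 - 48
     = 7.192292.
Step 4: Ties present; correction factor C = 1 - 18/(15^3 - 15) = 0.994643. Corrected H = 7.192292 / 0.994643 = 7.231029.
Step 5: Under H0, H ~ chi^2(3); p-value = 0.064888.
Step 6: alpha = 0.1. reject H0.

H = 7.2310, df = 3, p = 0.064888, reject H0.


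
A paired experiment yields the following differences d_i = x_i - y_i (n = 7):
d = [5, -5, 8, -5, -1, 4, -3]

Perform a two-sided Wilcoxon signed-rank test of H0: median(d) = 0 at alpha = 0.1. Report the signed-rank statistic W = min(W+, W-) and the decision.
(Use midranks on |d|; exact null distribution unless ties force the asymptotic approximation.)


Step 1: Drop any zero differences (none here) and take |d_i|.
|d| = [5, 5, 8, 5, 1, 4, 3]
Step 2: Midrank |d_i| (ties get averaged ranks).
ranks: |5|->5, |5|->5, |8|->7, |5|->5, |1|->1, |4|->3, |3|->2
Step 3: Attach original signs; sum ranks with positive sign and with negative sign.
W+ = 5 + 7 + 3 = 15
W- = 5 + 5 + 1 + 2 = 13
(Check: W+ + W- = 28 should equal n(n+1)/2 = 28.)
Step 4: Test statistic W = min(W+, W-) = 13.
Step 5: Ties in |d|, so use the tie-corrected normal approximation.
        E[W] = n(n+1)/4 = 7*8/4 = 14.
        Tie groups: |d|=5 (t=3); sum(t^3 - t) = 24.
        Var[W] = n(n+1)(2n+1)/24 - sum(t^3-t)/48 = 840/24 - 24/48 = 34.5.
        z = (W - E[W]) / sqrt(Var[W]) = (13 - 14) / 5.8737 = -0.1703.
        Two-sided p = 2*Phi(z) = 0.864813.
Step 6: alpha = 0.1. fail to reject H0.

W+ = 15, W- = 13, W = min = 13, p = 0.864813, fail to reject H0.


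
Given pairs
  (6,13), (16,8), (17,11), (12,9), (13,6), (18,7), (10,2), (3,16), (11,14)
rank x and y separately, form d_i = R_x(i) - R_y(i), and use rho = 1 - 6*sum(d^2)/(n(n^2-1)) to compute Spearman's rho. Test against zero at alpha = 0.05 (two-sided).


Step 1: Rank x and y separately (midranks; no ties here).
rank(x): 6->2, 16->7, 17->8, 12->5, 13->6, 18->9, 10->3, 3->1, 11->4
rank(y): 13->7, 8->4, 11->6, 9->5, 6->2, 7->3, 2->1, 16->9, 14->8
Step 2: d_i = R_x(i) - R_y(i); compute d_i^2.
  (2-7)^2=25, (7-4)^2=9, (8-6)^2=4, (5-5)^2=0, (6-2)^2=16, (9-3)^2=36, (3-1)^2=4, (1-9)^2=64, (4-8)^2=16
sum(d^2) = 174.
Step 3: rho = 1 - 6*174 / (9*(9^2 - 1)) = 1 - 1044/720 = -0.450000.
Step 4: Under H0, t = rho * sqrt((n-2)/(1-rho^2)) = -1.3332 ~ t(7).
Step 5: Two-sided p-value from the t-distribution with 7 df = 0.224216.
Step 6: alpha = 0.05. fail to reject H0.

rho = -0.4500, p = 0.224216, fail to reject H0 at alpha = 0.05.


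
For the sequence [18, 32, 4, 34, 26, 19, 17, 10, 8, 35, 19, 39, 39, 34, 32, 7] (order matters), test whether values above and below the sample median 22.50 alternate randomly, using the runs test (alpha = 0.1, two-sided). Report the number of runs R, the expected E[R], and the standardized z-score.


Step 1: Compute median = 22.50; label A = above, B = below.
Labels in order: BABAABBBBABAAAAB  (n_A = 8, n_B = 8)
Step 2: Count runs R = 9.
Step 3: Under H0 (random ordering), E[R] = 2*n_A*n_B/(n_A+n_B) + 1 = 2*8*8/16 + 1 = 9.0000.
        Var[R] = 2*n_A*n_B*(2*n_A*n_B - n_A - n_B) / ((n_A+n_B)^2 * (n_A+n_B-1)) = 14336/3840 = 3.7333.
        SD[R] = 1.9322.
Step 4: R = E[R], so z = 0 with no continuity correction.
Step 5: Two-sided p-value via normal approximation = 2*(1 - Phi(|z|)) = 1.000000.
Step 6: alpha = 0.1. fail to reject H0.

R = 9, z = 0.0000, p = 1.000000, fail to reject H0.


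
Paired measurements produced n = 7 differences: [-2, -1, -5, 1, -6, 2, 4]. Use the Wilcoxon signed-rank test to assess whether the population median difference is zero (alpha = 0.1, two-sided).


Step 1: Drop any zero differences (none here) and take |d_i|.
|d| = [2, 1, 5, 1, 6, 2, 4]
Step 2: Midrank |d_i| (ties get averaged ranks).
ranks: |2|->3.5, |1|->1.5, |5|->6, |1|->1.5, |6|->7, |2|->3.5, |4|->5
Step 3: Attach original signs; sum ranks with positive sign and with negative sign.
W+ = 1.5 + 3.5 + 5 = 10
W- = 3.5 + 1.5 + 6 + 7 = 18
(Check: W+ + W- = 28 should equal n(n+1)/2 = 28.)
Step 4: Test statistic W = min(W+, W-) = 10.
Step 5: Ties in |d|, so use the tie-corrected normal approximation.
        E[W] = n(n+1)/4 = 7*8/4 = 14.
        Tie groups: |d|=1 (t=2), |d|=2 (t=2); sum(t^3 - t) = 12.
        Var[W] = n(n+1)(2n+1)/24 - sum(t^3-t)/48 = 840/24 - 12/48 = 34.75.
        z = (W - E[W]) / sqrt(Var[W]) = (10 - 14) / 5.8949 = -0.6786.
        Two-sided p = 2*Phi(z) = 0.497422.
Step 6: alpha = 0.1. fail to reject H0.

W+ = 10, W- = 18, W = min = 10, p = 0.497422, fail to reject H0.


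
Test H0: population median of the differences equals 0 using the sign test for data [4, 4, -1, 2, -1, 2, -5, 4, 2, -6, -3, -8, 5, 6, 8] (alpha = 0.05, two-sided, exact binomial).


Step 1: Discard zero differences. Original n = 15; n_eff = number of nonzero differences = 15.
Nonzero differences (with sign): +4, +4, -1, +2, -1, +2, -5, +4, +2, -6, -3, -8, +5, +6, +8
Step 2: Count signs: positive = 9, negative = 6.
Step 3: Under H0: P(positive) = 0.5, so the number of positives S ~ Bin(15, 0.5).
Step 4: Two-sided exact p-value = sum of Bin(15,0.5) probabilities at or below the observed probability = 0.607239.
Step 5: alpha = 0.05. fail to reject H0.

n_eff = 15, pos = 9, neg = 6, p = 0.607239, fail to reject H0.


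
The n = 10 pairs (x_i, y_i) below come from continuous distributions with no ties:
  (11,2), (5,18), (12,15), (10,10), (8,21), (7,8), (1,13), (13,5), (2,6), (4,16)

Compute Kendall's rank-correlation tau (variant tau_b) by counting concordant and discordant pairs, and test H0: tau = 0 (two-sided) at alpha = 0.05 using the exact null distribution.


Step 1: Enumerate the 45 unordered pairs (i,j) with i<j and classify each by sign(x_j-x_i) * sign(y_j-y_i).
  (1,2):dx=-6,dy=+16->D; (1,3):dx=+1,dy=+13->C; (1,4):dx=-1,dy=+8->D; (1,5):dx=-3,dy=+19->D
  (1,6):dx=-4,dy=+6->D; (1,7):dx=-10,dy=+11->D; (1,8):dx=+2,dy=+3->C; (1,9):dx=-9,dy=+4->D
  (1,10):dx=-7,dy=+14->D; (2,3):dx=+7,dy=-3->D; (2,4):dx=+5,dy=-8->D; (2,5):dx=+3,dy=+3->C
  (2,6):dx=+2,dy=-10->D; (2,7):dx=-4,dy=-5->C; (2,8):dx=+8,dy=-13->D; (2,9):dx=-3,dy=-12->C
  (2,10):dx=-1,dy=-2->C; (3,4):dx=-2,dy=-5->C; (3,5):dx=-4,dy=+6->D; (3,6):dx=-5,dy=-7->C
  (3,7):dx=-11,dy=-2->C; (3,8):dx=+1,dy=-10->D; (3,9):dx=-10,dy=-9->C; (3,10):dx=-8,dy=+1->D
  (4,5):dx=-2,dy=+11->D; (4,6):dx=-3,dy=-2->C; (4,7):dx=-9,dy=+3->D; (4,8):dx=+3,dy=-5->D
  (4,9):dx=-8,dy=-4->C; (4,10):dx=-6,dy=+6->D; (5,6):dx=-1,dy=-13->C; (5,7):dx=-7,dy=-8->C
  (5,8):dx=+5,dy=-16->D; (5,9):dx=-6,dy=-15->C; (5,10):dx=-4,dy=-5->C; (6,7):dx=-6,dy=+5->D
  (6,8):dx=+6,dy=-3->D; (6,9):dx=-5,dy=-2->C; (6,10):dx=-3,dy=+8->D; (7,8):dx=+12,dy=-8->D
  (7,9):dx=+1,dy=-7->D; (7,10):dx=+3,dy=+3->C; (8,9):dx=-11,dy=+1->D; (8,10):dx=-9,dy=+11->D
  (9,10):dx=+2,dy=+10->C
Step 2: C = 19, D = 26, total pairs = 45.
Step 3: tau = (C - D)/(n(n-1)/2) = (19 - 26)/45 = -0.155556.
Step 4: Exact two-sided p-value (enumerate n! = 3628800 permutations of y under H0): p = 0.600654.
Step 5: alpha = 0.05. fail to reject H0.

tau_b = -0.1556 (C=19, D=26), p = 0.600654, fail to reject H0.


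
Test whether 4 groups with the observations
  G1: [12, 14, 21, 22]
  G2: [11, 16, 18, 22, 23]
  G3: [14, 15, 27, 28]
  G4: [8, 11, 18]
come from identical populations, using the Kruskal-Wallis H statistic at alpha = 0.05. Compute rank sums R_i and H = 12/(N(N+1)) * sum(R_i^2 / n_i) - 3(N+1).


Step 1: Combine all N = 16 observations and assign midranks.
sorted (value, group, rank): (8,G4,1), (11,G2,2.5), (11,G4,2.5), (12,G1,4), (14,G1,5.5), (14,G3,5.5), (15,G3,7), (16,G2,8), (18,G2,9.5), (18,G4,9.5), (21,G1,11), (22,G1,12.5), (22,G2,12.5), (23,G2,14), (27,G3,15), (28,G3,16)
Step 2: Sum ranks within each group.
R_1 = 33 (n_1 = 4)
R_2 = 46.5 (n_2 = 5)
R_3 = 43.5 (n_3 = 4)
R_4 = 13 (n_4 = 3)
Step 3: H = 12/(N(N+1)) * sum(R_i^2/n_i) - 3(N+1)
     = 12/(16*17) * (33^2/4 + 46.5^2/5 + 43.5^2/4 + 13^2/3) - 3*17
     = 0.044118 * 1234.1 - 51
     = 3.445404.
Step 4: Ties present; correction factor C = 1 - 24/(16^3 - 16) = 0.994118. Corrected H = 3.445404 / 0.994118 = 3.465791.
Step 5: Under H0, H ~ chi^2(3); p-value = 0.325226.
Step 6: alpha = 0.05. fail to reject H0.

H = 3.4658, df = 3, p = 0.325226, fail to reject H0.
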